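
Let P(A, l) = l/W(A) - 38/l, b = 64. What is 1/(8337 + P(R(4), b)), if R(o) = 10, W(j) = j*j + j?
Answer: 1760/14673099 ≈ 0.00011995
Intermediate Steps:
W(j) = j + j**2 (W(j) = j**2 + j = j + j**2)
P(A, l) = -38/l + l/(A*(1 + A)) (P(A, l) = l/((A*(1 + A))) - 38/l = l*(1/(A*(1 + A))) - 38/l = l/(A*(1 + A)) - 38/l = -38/l + l/(A*(1 + A)))
1/(8337 + P(R(4), b)) = 1/(8337 + (-38/64 + 64/(10*(1 + 10)))) = 1/(8337 + (-38*1/64 + 64*(1/10)/11)) = 1/(8337 + (-19/32 + 64*(1/10)*(1/11))) = 1/(8337 + (-19/32 + 32/55)) = 1/(8337 - 21/1760) = 1/(14673099/1760) = 1760/14673099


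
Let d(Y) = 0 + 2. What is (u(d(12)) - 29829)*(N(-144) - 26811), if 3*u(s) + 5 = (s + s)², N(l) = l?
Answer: 803941860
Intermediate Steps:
d(Y) = 2
u(s) = -5/3 + 4*s²/3 (u(s) = -5/3 + (s + s)²/3 = -5/3 + (2*s)²/3 = -5/3 + (4*s²)/3 = -5/3 + 4*s²/3)
(u(d(12)) - 29829)*(N(-144) - 26811) = ((-5/3 + (4/3)*2²) - 29829)*(-144 - 26811) = ((-5/3 + (4/3)*4) - 29829)*(-26955) = ((-5/3 + 16/3) - 29829)*(-26955) = (11/3 - 29829)*(-26955) = -89476/3*(-26955) = 803941860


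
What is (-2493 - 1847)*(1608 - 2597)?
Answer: 4292260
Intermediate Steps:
(-2493 - 1847)*(1608 - 2597) = -4340*(-989) = 4292260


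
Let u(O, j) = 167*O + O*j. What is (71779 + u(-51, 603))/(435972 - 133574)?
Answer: 32509/302398 ≈ 0.10750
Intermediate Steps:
(71779 + u(-51, 603))/(435972 - 133574) = (71779 - 51*(167 + 603))/(435972 - 133574) = (71779 - 51*770)/302398 = (71779 - 39270)*(1/302398) = 32509*(1/302398) = 32509/302398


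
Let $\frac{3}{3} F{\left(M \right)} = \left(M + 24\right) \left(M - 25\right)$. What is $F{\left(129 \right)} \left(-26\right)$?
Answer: $-413712$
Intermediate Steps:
$F{\left(M \right)} = \left(-25 + M\right) \left(24 + M\right)$ ($F{\left(M \right)} = \left(M + 24\right) \left(M - 25\right) = \left(24 + M\right) \left(-25 + M\right) = \left(-25 + M\right) \left(24 + M\right)$)
$F{\left(129 \right)} \left(-26\right) = \left(-600 + 129^{2} - 129\right) \left(-26\right) = \left(-600 + 16641 - 129\right) \left(-26\right) = 15912 \left(-26\right) = -413712$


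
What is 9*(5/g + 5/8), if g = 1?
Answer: 405/8 ≈ 50.625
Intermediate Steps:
9*(5/g + 5/8) = 9*(5/1 + 5/8) = 9*(5*1 + 5*(1/8)) = 9*(5 + 5/8) = 9*(45/8) = 405/8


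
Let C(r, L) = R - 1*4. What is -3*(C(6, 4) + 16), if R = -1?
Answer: -33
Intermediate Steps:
C(r, L) = -5 (C(r, L) = -1 - 1*4 = -1 - 4 = -5)
-3*(C(6, 4) + 16) = -3*(-5 + 16) = -3*11 = -33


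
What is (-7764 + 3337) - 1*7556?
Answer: -11983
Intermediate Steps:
(-7764 + 3337) - 1*7556 = -4427 - 7556 = -11983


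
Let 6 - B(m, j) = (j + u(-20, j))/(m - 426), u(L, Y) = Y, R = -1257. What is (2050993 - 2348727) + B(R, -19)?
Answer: -501076262/1683 ≈ -2.9773e+5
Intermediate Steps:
B(m, j) = 6 - 2*j/(-426 + m) (B(m, j) = 6 - (j + j)/(m - 426) = 6 - 2*j/(-426 + m))
(2050993 - 2348727) + B(R, -19) = (2050993 - 2348727) + 2*(-1278 - 1*(-19) + 3*(-1257))/(-426 - 1257) = -297734 + 2*(-1278 + 19 - 3771)/(-1683) = -297734 + 2*(-1/1683)*(-5030) = -297734 + 10060/1683 = -501076262/1683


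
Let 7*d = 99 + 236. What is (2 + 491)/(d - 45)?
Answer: 3451/20 ≈ 172.55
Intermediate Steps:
d = 335/7 (d = (99 + 236)/7 = (⅐)*335 = 335/7 ≈ 47.857)
(2 + 491)/(d - 45) = (2 + 491)/(335/7 - 45) = 493/(20/7) = 493*(7/20) = 3451/20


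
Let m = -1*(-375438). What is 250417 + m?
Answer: 625855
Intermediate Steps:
m = 375438
250417 + m = 250417 + 375438 = 625855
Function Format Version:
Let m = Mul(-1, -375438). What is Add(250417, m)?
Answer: 625855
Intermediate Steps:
m = 375438
Add(250417, m) = Add(250417, 375438) = 625855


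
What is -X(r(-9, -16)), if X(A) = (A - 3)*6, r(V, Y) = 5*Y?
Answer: 498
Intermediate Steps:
X(A) = -18 + 6*A (X(A) = (-3 + A)*6 = -18 + 6*A)
-X(r(-9, -16)) = -(-18 + 6*(5*(-16))) = -(-18 + 6*(-80)) = -(-18 - 480) = -1*(-498) = 498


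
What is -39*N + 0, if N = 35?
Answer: -1365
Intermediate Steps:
-39*N + 0 = -39*35 + 0 = -1365 + 0 = -1365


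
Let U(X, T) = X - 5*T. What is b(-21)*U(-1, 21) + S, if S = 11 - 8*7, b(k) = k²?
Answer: -46791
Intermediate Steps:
S = -45 (S = 11 - 56 = -45)
b(-21)*U(-1, 21) + S = (-21)²*(-1 - 5*21) - 45 = 441*(-1 - 105) - 45 = 441*(-106) - 45 = -46746 - 45 = -46791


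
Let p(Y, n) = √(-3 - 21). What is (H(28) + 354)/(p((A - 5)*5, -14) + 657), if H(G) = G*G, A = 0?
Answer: 249222/143891 - 2276*I*√6/431673 ≈ 1.732 - 0.012915*I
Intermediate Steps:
H(G) = G²
p(Y, n) = 2*I*√6 (p(Y, n) = √(-24) = 2*I*√6)
(H(28) + 354)/(p((A - 5)*5, -14) + 657) = (28² + 354)/(2*I*√6 + 657) = (784 + 354)/(657 + 2*I*√6) = 1138/(657 + 2*I*√6)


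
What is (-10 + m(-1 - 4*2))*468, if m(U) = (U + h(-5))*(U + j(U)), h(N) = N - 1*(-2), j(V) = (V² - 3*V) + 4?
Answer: -583128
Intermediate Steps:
j(V) = 4 + V² - 3*V
h(N) = 2 + N (h(N) = N + 2 = 2 + N)
m(U) = (-3 + U)*(4 + U² - 2*U) (m(U) = (U + (2 - 5))*(U + (4 + U² - 3*U)) = (U - 3)*(4 + U² - 2*U) = (-3 + U)*(4 + U² - 2*U))
(-10 + m(-1 - 4*2))*468 = (-10 + (-12 + (-1 - 4*2)³ - 5*(-1 - 4*2)² + 10*(-1 - 4*2)))*468 = (-10 + (-12 + (-1 - 8)³ - 5*(-1 - 8)² + 10*(-1 - 8)))*468 = (-10 + (-12 + (-9)³ - 5*(-9)² + 10*(-9)))*468 = (-10 + (-12 - 729 - 5*81 - 90))*468 = (-10 + (-12 - 729 - 405 - 90))*468 = (-10 - 1236)*468 = -1246*468 = -583128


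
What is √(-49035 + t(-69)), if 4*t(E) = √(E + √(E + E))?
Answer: √(-196140 + √(-69 + I*√138))/2 ≈ 0.0047059 + 221.44*I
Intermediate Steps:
t(E) = √(E + √2*√E)/4 (t(E) = √(E + √(E + E))/4 = √(E + √(2*E))/4 = √(E + √2*√E)/4)
√(-49035 + t(-69)) = √(-49035 + √(-69 + √2*√(-69))/4) = √(-49035 + √(-69 + √2*(I*√69))/4) = √(-49035 + √(-69 + I*√138)/4)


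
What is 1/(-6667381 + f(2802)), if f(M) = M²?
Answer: 1/1183823 ≈ 8.4472e-7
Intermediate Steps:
1/(-6667381 + f(2802)) = 1/(-6667381 + 2802²) = 1/(-6667381 + 7851204) = 1/1183823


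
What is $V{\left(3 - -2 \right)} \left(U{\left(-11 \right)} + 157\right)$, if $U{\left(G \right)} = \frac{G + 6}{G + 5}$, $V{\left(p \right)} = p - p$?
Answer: $0$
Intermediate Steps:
$V{\left(p \right)} = 0$
$U{\left(G \right)} = \frac{6 + G}{5 + G}$
$V{\left(3 - -2 \right)} \left(U{\left(-11 \right)} + 157\right) = 0 \left(\frac{6 - 11}{5 - 11} + 157\right) = 0 \left(\frac{1}{-6} \left(-5\right) + 157\right) = 0 \left(\left(- \frac{1}{6}\right) \left(-5\right) + 157\right) = 0 \left(\frac{5}{6} + 157\right) = 0 \cdot \frac{947}{6} = 0$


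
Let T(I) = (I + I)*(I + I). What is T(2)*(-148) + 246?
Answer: -2122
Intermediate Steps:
T(I) = 4*I² (T(I) = (2*I)*(2*I) = 4*I²)
T(2)*(-148) + 246 = (4*2²)*(-148) + 246 = (4*4)*(-148) + 246 = 16*(-148) + 246 = -2368 + 246 = -2122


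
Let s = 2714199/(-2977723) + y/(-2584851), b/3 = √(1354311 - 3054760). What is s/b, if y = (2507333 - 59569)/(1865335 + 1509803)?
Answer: 11839650233482973267*I*√1700449/66262255396675095791517939 ≈ 0.000233*I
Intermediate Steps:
b = 3*I*√1700449 (b = 3*√(1354311 - 3054760) = 3*√(-1700449) = 3*(I*√1700449) = 3*I*√1700449 ≈ 3912.0*I)
y = 1223882/1687569 (y = 2447764/3375138 = 2447764*(1/3375138) = 1223882/1687569 ≈ 0.72523)
s = -11839650233482973267/12989168428784612337 (s = 2714199/(-2977723) + (1223882/1687569)/(-2584851) = 2714199*(-1/2977723) + (1223882/1687569)*(-1/2584851) = -2714199/2977723 - 1223882/4362114417219 = -11839650233482973267/12989168428784612337 ≈ -0.91150)
s/b = -11839650233482973267*(-I*√1700449/5101347)/12989168428784612337 = -(-11839650233482973267)*I*√1700449/66262255396675095791517939 = 11839650233482973267*I*√1700449/66262255396675095791517939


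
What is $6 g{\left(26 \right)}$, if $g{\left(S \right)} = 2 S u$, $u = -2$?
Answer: $-624$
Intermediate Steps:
$g{\left(S \right)} = - 4 S$ ($g{\left(S \right)} = 2 S \left(-2\right) = - 4 S$)
$6 g{\left(26 \right)} = 6 \left(\left(-4\right) 26\right) = 6 \left(-104\right) = -624$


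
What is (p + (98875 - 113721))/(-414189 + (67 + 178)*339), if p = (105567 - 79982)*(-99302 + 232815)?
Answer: -3415915259/331134 ≈ -10316.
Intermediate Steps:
p = 3415930105 (p = 25585*133513 = 3415930105)
(p + (98875 - 113721))/(-414189 + (67 + 178)*339) = (3415930105 + (98875 - 113721))/(-414189 + (67 + 178)*339) = (3415930105 - 14846)/(-414189 + 245*339) = 3415915259/(-414189 + 83055) = 3415915259/(-331134) = 3415915259*(-1/331134) = -3415915259/331134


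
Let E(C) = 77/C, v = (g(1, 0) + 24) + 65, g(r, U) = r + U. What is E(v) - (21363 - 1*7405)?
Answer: -1256143/90 ≈ -13957.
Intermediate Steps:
g(r, U) = U + r
v = 90 (v = ((0 + 1) + 24) + 65 = (1 + 24) + 65 = 25 + 65 = 90)
E(v) - (21363 - 1*7405) = 77/90 - (21363 - 1*7405) = 77*(1/90) - (21363 - 7405) = 77/90 - 1*13958 = 77/90 - 13958 = -1256143/90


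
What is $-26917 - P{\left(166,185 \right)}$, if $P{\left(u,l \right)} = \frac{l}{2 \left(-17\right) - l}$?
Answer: $- \frac{5894638}{219} \approx -26916.0$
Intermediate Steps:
$P{\left(u,l \right)} = \frac{l}{-34 - l}$
$-26917 - P{\left(166,185 \right)} = -26917 - \left(-1\right) 185 \frac{1}{34 + 185} = -26917 - \left(-1\right) 185 \cdot \frac{1}{219} = -26917 - - \frac{185}{219} = -26917 + \frac{185}{219} = - \frac{5894638}{219}$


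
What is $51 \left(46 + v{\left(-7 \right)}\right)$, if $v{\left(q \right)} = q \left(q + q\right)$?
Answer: $7344$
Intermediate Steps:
$v{\left(q \right)} = 2 q^{2}$ ($v{\left(q \right)} = q 2 q = 2 q^{2}$)
$51 \left(46 + v{\left(-7 \right)}\right) = 51 \left(46 + 2 \left(-7\right)^{2}\right) = 51 \left(46 + 2 \cdot 49\right) = 51 \left(46 + 98\right) = 51 \cdot 144 = 7344$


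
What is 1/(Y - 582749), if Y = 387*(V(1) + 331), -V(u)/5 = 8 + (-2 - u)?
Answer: -1/464327 ≈ -2.1537e-6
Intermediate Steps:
V(u) = -30 + 5*u (V(u) = -5*(8 + (-2 - u)) = -5*(6 - u) = -30 + 5*u)
Y = 118422 (Y = 387*((-30 + 5*1) + 331) = 387*((-30 + 5) + 331) = 387*(-25 + 331) = 387*306 = 118422)
1/(Y - 582749) = 1/(118422 - 582749) = 1/(-464327) = -1/464327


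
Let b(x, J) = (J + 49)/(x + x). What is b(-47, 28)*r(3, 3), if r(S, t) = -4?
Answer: 154/47 ≈ 3.2766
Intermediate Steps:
b(x, J) = (49 + J)/(2*x) (b(x, J) = (49 + J)/((2*x)) = (49 + J)*(1/(2*x)) = (49 + J)/(2*x))
b(-47, 28)*r(3, 3) = ((½)*(49 + 28)/(-47))*(-4) = ((½)*(-1/47)*77)*(-4) = -77/94*(-4) = 154/47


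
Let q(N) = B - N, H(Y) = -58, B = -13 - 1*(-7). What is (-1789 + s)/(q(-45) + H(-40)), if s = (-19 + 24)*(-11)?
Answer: 1844/19 ≈ 97.053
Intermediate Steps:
B = -6 (B = -13 + 7 = -6)
q(N) = -6 - N
s = -55 (s = 5*(-11) = -55)
(-1789 + s)/(q(-45) + H(-40)) = (-1789 - 55)/((-6 - 1*(-45)) - 58) = -1844/((-6 + 45) - 58) = -1844/(39 - 58) = -1844/(-19) = -1844*(-1/19) = 1844/19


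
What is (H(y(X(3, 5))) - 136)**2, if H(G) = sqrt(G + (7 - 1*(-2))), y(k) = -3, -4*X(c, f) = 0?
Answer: (136 - sqrt(6))**2 ≈ 17836.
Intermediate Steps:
X(c, f) = 0 (X(c, f) = -1/4*0 = 0)
H(G) = sqrt(9 + G) (H(G) = sqrt(G + (7 + 2)) = sqrt(G + 9) = sqrt(9 + G))
(H(y(X(3, 5))) - 136)**2 = (sqrt(9 - 3) - 136)**2 = (sqrt(6) - 136)**2 = (-136 + sqrt(6))**2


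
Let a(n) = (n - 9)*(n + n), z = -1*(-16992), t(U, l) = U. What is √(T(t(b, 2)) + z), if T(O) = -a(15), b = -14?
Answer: 6*√467 ≈ 129.66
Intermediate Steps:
z = 16992
a(n) = 2*n*(-9 + n) (a(n) = (-9 + n)*(2*n) = 2*n*(-9 + n))
T(O) = -180 (T(O) = -2*15*(-9 + 15) = -2*15*6 = -1*180 = -180)
√(T(t(b, 2)) + z) = √(-180 + 16992) = √16812 = 6*√467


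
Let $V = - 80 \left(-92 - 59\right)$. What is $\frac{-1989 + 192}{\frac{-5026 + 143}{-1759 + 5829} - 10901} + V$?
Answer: $\frac{178673502010}{14790651} \approx 12080.0$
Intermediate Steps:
$V = 12080$ ($V = \left(-80\right) \left(-151\right) = 12080$)
$\frac{-1989 + 192}{\frac{-5026 + 143}{-1759 + 5829} - 10901} + V = \frac{-1989 + 192}{\frac{-5026 + 143}{-1759 + 5829} - 10901} + 12080 = - \frac{1797}{- \frac{4883}{4070} - 10901} + 12080 = - \frac{1797}{- \frac{44371953}{4070}} + 12080 = \left(-1797\right) \left(- \frac{4070}{44371953}\right) + 12080 = \frac{2437930}{14790651} + 12080 = \frac{178673502010}{14790651}$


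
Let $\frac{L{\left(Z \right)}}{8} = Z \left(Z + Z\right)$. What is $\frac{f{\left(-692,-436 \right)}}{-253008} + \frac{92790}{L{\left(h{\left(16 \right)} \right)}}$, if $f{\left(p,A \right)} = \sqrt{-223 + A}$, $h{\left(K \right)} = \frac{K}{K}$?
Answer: $\frac{46395}{8} - \frac{i \sqrt{659}}{253008} \approx 5799.4 - 0.00010146 i$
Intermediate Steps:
$h{\left(K \right)} = 1$
$L{\left(Z \right)} = 16 Z^{2}$ ($L{\left(Z \right)} = 8 Z \left(Z + Z\right) = 8 Z 2 Z = 8 \cdot 2 Z^{2} = 16 Z^{2}$)
$\frac{f{\left(-692,-436 \right)}}{-253008} + \frac{92790}{L{\left(h{\left(16 \right)} \right)}} = \frac{\sqrt{-223 - 436}}{-253008} + \frac{92790}{16 \cdot 1^{2}} = \sqrt{-659} \left(- \frac{1}{253008}\right) + \frac{92790}{16 \cdot 1} = i \sqrt{659} \left(- \frac{1}{253008}\right) + \frac{92790}{16} = - \frac{i \sqrt{659}}{253008} + 92790 \cdot \frac{1}{16} = - \frac{i \sqrt{659}}{253008} + \frac{46395}{8} = \frac{46395}{8} - \frac{i \sqrt{659}}{253008}$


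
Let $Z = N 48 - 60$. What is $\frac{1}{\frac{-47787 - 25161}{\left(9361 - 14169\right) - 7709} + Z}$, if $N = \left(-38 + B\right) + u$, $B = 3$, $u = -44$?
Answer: $- \frac{12517}{48142536} \approx -0.00026$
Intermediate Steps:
$N = -79$ ($N = \left(-38 + 3\right) - 44 = -35 - 44 = -79$)
$Z = -3852$ ($Z = \left(-79\right) 48 - 60 = -3792 - 60 = -3852$)
$\frac{1}{\frac{-47787 - 25161}{\left(9361 - 14169\right) - 7709} + Z} = \frac{1}{\frac{-47787 - 25161}{\left(9361 - 14169\right) - 7709} - 3852} = \frac{1}{- \frac{72948}{\left(9361 - 14169\right) - 7709} - 3852} = \frac{1}{- \frac{72948}{-4808 - 7709} - 3852} = \frac{1}{- \frac{72948}{-12517} - 3852} = \frac{1}{\left(-72948\right) \left(- \frac{1}{12517}\right) - 3852} = \frac{1}{\frac{72948}{12517} - 3852} = \frac{1}{- \frac{48142536}{12517}} = - \frac{12517}{48142536}$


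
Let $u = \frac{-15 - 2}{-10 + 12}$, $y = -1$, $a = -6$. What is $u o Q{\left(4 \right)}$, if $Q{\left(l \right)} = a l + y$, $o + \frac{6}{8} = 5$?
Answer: $\frac{7225}{8} \approx 903.13$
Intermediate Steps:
$o = \frac{17}{4}$ ($o = - \frac{3}{4} + 5 = \frac{17}{4} \approx 4.25$)
$u = - \frac{17}{2} \approx -8.5$
$Q{\left(l \right)} = -1 - 6 l$ ($Q{\left(l \right)} = - 6 l - 1 = -1 - 6 l$)
$u o Q{\left(4 \right)} = \left(- \frac{17}{2}\right) \frac{17}{4} \left(-1 - 24\right) = - \frac{289 \left(-1 - 24\right)}{8} = \left(- \frac{289}{8}\right) \left(-25\right) = \frac{7225}{8}$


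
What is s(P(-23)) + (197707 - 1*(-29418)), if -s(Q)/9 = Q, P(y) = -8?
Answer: 227197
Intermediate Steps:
s(Q) = -9*Q
s(P(-23)) + (197707 - 1*(-29418)) = -9*(-8) + (197707 - 1*(-29418)) = 72 + (197707 + 29418) = 72 + 227125 = 227197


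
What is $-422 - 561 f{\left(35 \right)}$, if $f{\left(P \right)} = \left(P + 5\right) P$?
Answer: $-785822$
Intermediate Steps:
$f{\left(P \right)} = P \left(5 + P\right)$ ($f{\left(P \right)} = \left(5 + P\right) P = P \left(5 + P\right)$)
$-422 - 561 f{\left(35 \right)} = -422 - 561 \cdot 35 \left(5 + 35\right) = -422 - 561 \cdot 35 \cdot 40 = -422 - 785400 = -785822$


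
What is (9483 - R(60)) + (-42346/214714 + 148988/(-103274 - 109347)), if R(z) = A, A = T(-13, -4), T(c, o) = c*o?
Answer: 215254835556258/22826352697 ≈ 9430.1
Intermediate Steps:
A = 52 (A = -13*(-4) = 52)
R(z) = 52
(9483 - R(60)) + (-42346/214714 + 148988/(-103274 - 109347)) = (9483 - 1*52) + (-42346/214714 + 148988/(-103274 - 109347)) = (9483 - 52) + (-42346*1/214714 + 148988/(-212621)) = 9431 + (-21173/107357 + 148988*(-1/212621)) = 9431 + (-21173/107357 - 148988/212621) = 9431 - 20496729149/22826352697 = 215254835556258/22826352697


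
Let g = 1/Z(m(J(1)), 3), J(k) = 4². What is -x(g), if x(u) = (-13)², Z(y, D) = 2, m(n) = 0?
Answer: -169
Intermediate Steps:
J(k) = 16
g = ½ (g = 1/2 = ½ ≈ 0.50000)
x(u) = 169
-x(g) = -1*169 = -169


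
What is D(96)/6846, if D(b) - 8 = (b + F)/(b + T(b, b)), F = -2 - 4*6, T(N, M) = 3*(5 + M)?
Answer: 233/195111 ≈ 0.0011942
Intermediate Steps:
T(N, M) = 15 + 3*M
F = -26 (F = -2 - 24 = -26)
D(b) = 8 + (-26 + b)/(15 + 4*b) (D(b) = 8 + (b - 26)/(b + (15 + 3*b)) = 8 + (-26 + b)/(15 + 4*b))
D(96)/6846 = ((94 + 33*96)/(15 + 4*96))/6846 = ((94 + 3168)/(15 + 384))*(1/6846) = (3262/399)*(1/6846) = ((1/399)*3262)*(1/6846) = (466/57)*(1/6846) = 233/195111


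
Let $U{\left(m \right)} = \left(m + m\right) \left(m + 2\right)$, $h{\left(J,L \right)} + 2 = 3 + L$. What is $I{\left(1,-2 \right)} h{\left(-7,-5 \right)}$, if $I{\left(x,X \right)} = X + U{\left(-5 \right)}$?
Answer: $-112$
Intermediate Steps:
$h{\left(J,L \right)} = 1 + L$ ($h{\left(J,L \right)} = -2 + \left(3 + L\right) = 1 + L$)
$U{\left(m \right)} = 2 m \left(2 + m\right)$
$I{\left(x,X \right)} = 30 + X$ ($I{\left(x,X \right)} = X + 2 \left(-5\right) \left(2 - 5\right) = X + 2 \left(-5\right) \left(-3\right) = X + 30 = 30 + X$)
$I{\left(1,-2 \right)} h{\left(-7,-5 \right)} = \left(30 - 2\right) \left(1 - 5\right) = 28 \left(-4\right) = -112$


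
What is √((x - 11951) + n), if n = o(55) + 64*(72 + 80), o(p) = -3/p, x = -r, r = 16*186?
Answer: 78*I*√2585/55 ≈ 72.104*I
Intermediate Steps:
r = 2976
x = -2976 (x = -1*2976 = -2976)
n = 535037/55 (n = -3/55 + 64*(72 + 80) = -3*1/55 + 64*152 = -3/55 + 9728 = 535037/55 ≈ 9727.9)
√((x - 11951) + n) = √((-2976 - 11951) + 535037/55) = √(-14927 + 535037/55) = √(-285948/55) = 78*I*√2585/55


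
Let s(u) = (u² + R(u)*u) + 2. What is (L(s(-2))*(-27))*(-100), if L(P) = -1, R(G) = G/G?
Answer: -2700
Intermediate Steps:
R(G) = 1
s(u) = 2 + u + u² (s(u) = (u² + 1*u) + 2 = (u² + u) + 2 = (u + u²) + 2 = 2 + u + u²)
(L(s(-2))*(-27))*(-100) = -1*(-27)*(-100) = 27*(-100) = -2700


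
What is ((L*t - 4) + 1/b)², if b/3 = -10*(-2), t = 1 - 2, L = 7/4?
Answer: 7396/225 ≈ 32.871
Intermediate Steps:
L = 7/4 (L = 7*(¼) = 7/4 ≈ 1.7500)
t = -1
b = 60 (b = 3*(-10*(-2)) = 3*20 = 60)
((L*t - 4) + 1/b)² = (((7/4)*(-1) - 4) + 1/60)² = ((-7/4 - 4) + 1/60)² = (-23/4 + 1/60)² = (-86/15)² = 7396/225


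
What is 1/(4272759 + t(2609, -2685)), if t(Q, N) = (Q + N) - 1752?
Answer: 1/4270931 ≈ 2.3414e-7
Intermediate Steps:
t(Q, N) = -1752 + N + Q (t(Q, N) = (N + Q) - 1752 = -1752 + N + Q)
1/(4272759 + t(2609, -2685)) = 1/(4272759 + (-1752 - 2685 + 2609)) = 1/(4272759 - 1828) = 1/4270931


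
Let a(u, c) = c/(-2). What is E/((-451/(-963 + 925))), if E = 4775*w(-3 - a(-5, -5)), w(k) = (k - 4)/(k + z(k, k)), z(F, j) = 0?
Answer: 3447550/4961 ≈ 694.93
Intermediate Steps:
a(u, c) = -c/2 (a(u, c) = c*(-½) = -c/2)
w(k) = (-4 + k)/k (w(k) = (k - 4)/(k + 0) = (-4 + k)/k)
E = 90725/11 (E = 4775*((-4 + (-3 - (-1)*(-5)/2))/(-3 - (-1)*(-5)/2)) = 4775*((-4 + (-3 - 1*5/2))/(-3 - 1*5/2)) = 4775*((-4 + (-3 - 5/2))/(-3 - 5/2)) = 4775*((-4 - 11/2)/(-11/2)) = 4775*(-2/11*(-19/2)) = 4775*(19/11) = 90725/11 ≈ 8247.7)
E/((-451/(-963 + 925))) = 90725/(11*((-451/(-963 + 925)))) = 90725/(11*((-451/(-38)))) = 90725/(11*((-451*(-1/38)))) = 90725/(11*(451/38)) = (90725/11)*(38/451) = 3447550/4961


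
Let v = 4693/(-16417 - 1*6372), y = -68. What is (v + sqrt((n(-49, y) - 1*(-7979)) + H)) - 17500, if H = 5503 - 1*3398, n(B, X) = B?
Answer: -30677861/1753 + 3*sqrt(1115) ≈ -17400.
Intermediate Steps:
v = -361/1753 (v = 4693/(-16417 - 6372) = 4693/(-22789) = 4693*(-1/22789) = -361/1753 ≈ -0.20593)
H = 2105 (H = 5503 - 3398 = 2105)
(v + sqrt((n(-49, y) - 1*(-7979)) + H)) - 17500 = (-361/1753 + sqrt((-49 - 1*(-7979)) + 2105)) - 17500 = (-361/1753 + sqrt((-49 + 7979) + 2105)) - 17500 = (-361/1753 + sqrt(7930 + 2105)) - 17500 = (-361/1753 + sqrt(10035)) - 17500 = (-361/1753 + 3*sqrt(1115)) - 17500 = -30677861/1753 + 3*sqrt(1115)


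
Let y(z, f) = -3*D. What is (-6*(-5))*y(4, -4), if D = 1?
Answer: -90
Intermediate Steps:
y(z, f) = -3 (y(z, f) = -3*1 = -3)
(-6*(-5))*y(4, -4) = -6*(-5)*(-3) = 30*(-3) = -90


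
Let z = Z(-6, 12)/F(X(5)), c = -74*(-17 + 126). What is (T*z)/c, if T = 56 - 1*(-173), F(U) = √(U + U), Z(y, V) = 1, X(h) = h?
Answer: -229*√10/80660 ≈ -0.0089779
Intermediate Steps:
F(U) = √2*√U (F(U) = √(2*U) = √2*√U)
T = 229 (T = 56 + 173 = 229)
c = -8066 (c = -74*109 = -8066)
z = √10/10 (z = 1/(√2*√5) = 1/√10 = 1*(√10/10) = √10/10 ≈ 0.31623)
(T*z)/c = (229*(√10/10))/(-8066) = (229*√10/10)*(-1/8066) = -229*√10/80660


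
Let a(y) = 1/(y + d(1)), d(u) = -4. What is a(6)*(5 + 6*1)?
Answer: 11/2 ≈ 5.5000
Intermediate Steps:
a(y) = 1/(-4 + y) (a(y) = 1/(y - 4) = 1/(-4 + y))
a(6)*(5 + 6*1) = (5 + 6*1)/(-4 + 6) = (5 + 6)/2 = (½)*11 = 11/2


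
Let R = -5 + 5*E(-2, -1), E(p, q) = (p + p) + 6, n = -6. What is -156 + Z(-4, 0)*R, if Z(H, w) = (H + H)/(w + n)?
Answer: -448/3 ≈ -149.33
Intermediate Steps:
E(p, q) = 6 + 2*p (E(p, q) = 2*p + 6 = 6 + 2*p)
Z(H, w) = 2*H/(-6 + w) (Z(H, w) = (H + H)/(w - 6) = (2*H)/(-6 + w) = 2*H/(-6 + w))
R = 5 (R = -5 + 5*(6 + 2*(-2)) = -5 + 5*(6 - 4) = -5 + 5*2 = -5 + 10 = 5)
-156 + Z(-4, 0)*R = -156 + (2*(-4)/(-6 + 0))*5 = -156 + (2*(-4)/(-6))*5 = -156 + (2*(-4)*(-1/6))*5 = -156 + (4/3)*5 = -156 + 20/3 = -448/3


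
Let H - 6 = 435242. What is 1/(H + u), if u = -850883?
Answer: -1/415635 ≈ -2.4060e-6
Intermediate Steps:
H = 435248 (H = 6 + 435242 = 435248)
1/(H + u) = 1/(435248 - 850883) = 1/(-415635) = -1/415635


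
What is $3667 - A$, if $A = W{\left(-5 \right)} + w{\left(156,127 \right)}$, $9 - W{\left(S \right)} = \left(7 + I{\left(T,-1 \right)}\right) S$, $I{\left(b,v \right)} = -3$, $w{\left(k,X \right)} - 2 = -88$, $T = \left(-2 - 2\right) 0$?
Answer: $3724$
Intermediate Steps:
$T = 0$ ($T = \left(-4\right) 0 = 0$)
$w{\left(k,X \right)} = -86$ ($w{\left(k,X \right)} = 2 - 88 = -86$)
$W{\left(S \right)} = 9 - 4 S$ ($W{\left(S \right)} = 9 - \left(7 - 3\right) S = 9 - 4 S$)
$A = -57$ ($A = \left(9 - -20\right) - 86 = \left(9 + 20\right) - 86 = 29 - 86 = -57$)
$3667 - A = 3667 - -57 = 3667 + 57 = 3724$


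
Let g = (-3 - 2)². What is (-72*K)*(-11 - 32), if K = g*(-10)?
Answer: -774000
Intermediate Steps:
g = 25 (g = (-5)² = 25)
K = -250 (K = 25*(-10) = -250)
(-72*K)*(-11 - 32) = (-72*(-250))*(-11 - 32) = 18000*(-43) = -774000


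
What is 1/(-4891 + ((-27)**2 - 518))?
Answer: -1/4680 ≈ -0.00021368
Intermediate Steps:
1/(-4891 + ((-27)**2 - 518)) = 1/(-4891 + (729 - 518)) = 1/(-4891 + 211) = 1/(-4680) = -1/4680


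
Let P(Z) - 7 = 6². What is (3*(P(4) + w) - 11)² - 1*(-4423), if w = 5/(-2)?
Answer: 66533/4 ≈ 16633.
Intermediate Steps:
w = -5/2 (w = 5*(-½) = -5/2 ≈ -2.5000)
P(Z) = 43 (P(Z) = 7 + 6² = 7 + 36 = 43)
(3*(P(4) + w) - 11)² - 1*(-4423) = (3*(43 - 5/2) - 11)² - 1*(-4423) = (3*(81/2) - 11)² + 4423 = (243/2 - 11)² + 4423 = (221/2)² + 4423 = 48841/4 + 4423 = 66533/4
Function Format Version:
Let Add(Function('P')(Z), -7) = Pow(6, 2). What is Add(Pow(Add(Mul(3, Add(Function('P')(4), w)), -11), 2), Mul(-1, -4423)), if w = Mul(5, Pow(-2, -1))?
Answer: Rational(66533, 4) ≈ 16633.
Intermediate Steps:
w = Rational(-5, 2) (w = Mul(5, Rational(-1, 2)) = Rational(-5, 2) ≈ -2.5000)
Function('P')(Z) = 43 (Function('P')(Z) = Add(7, Pow(6, 2)) = Add(7, 36) = 43)
Add(Pow(Add(Mul(3, Add(Function('P')(4), w)), -11), 2), Mul(-1, -4423)) = Add(Pow(Add(Mul(3, Add(43, Rational(-5, 2))), -11), 2), Mul(-1, -4423)) = Add(Pow(Add(Mul(3, Rational(81, 2)), -11), 2), 4423) = Add(Pow(Add(Rational(243, 2), -11), 2), 4423) = Add(Pow(Rational(221, 2), 2), 4423) = Add(Rational(48841, 4), 4423) = Rational(66533, 4)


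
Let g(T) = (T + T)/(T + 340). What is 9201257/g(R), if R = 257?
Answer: 5493150429/514 ≈ 1.0687e+7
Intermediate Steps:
g(T) = 2*T/(340 + T) (g(T) = (2*T)/(340 + T) = 2*T/(340 + T))
9201257/g(R) = 9201257/((2*257/(340 + 257))) = 9201257/((2*257/597)) = 9201257/((2*257*(1/597))) = 9201257/(514/597) = 9201257*(597/514) = 5493150429/514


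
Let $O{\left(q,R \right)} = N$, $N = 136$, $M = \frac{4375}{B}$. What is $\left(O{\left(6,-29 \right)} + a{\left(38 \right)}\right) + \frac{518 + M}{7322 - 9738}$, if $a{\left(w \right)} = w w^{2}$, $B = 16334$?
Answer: $\frac{2170769158165}{39462944} \approx 55008.0$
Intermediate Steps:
$M = \frac{4375}{16334} \approx 0.26785$
$a{\left(w \right)} = w^{3}$
$O{\left(q,R \right)} = 136$
$\left(O{\left(6,-29 \right)} + a{\left(38 \right)}\right) + \frac{518 + M}{7322 - 9738} = \left(136 + 38^{3}\right) + \frac{518 + \frac{4375}{16334}}{7322 - 9738} = \left(136 + 54872\right) + \frac{8465387}{16334 \left(-2416\right)} = 55008 + \frac{8465387}{16334} \left(- \frac{1}{2416}\right) = 55008 - \frac{8465387}{39462944} = \frac{2170769158165}{39462944}$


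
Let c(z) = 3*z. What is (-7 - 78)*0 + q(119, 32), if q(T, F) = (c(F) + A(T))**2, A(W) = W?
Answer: 46225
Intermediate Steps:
q(T, F) = (T + 3*F)**2 (q(T, F) = (3*F + T)**2 = (T + 3*F)**2)
(-7 - 78)*0 + q(119, 32) = (-7 - 78)*0 + (119 + 3*32)**2 = -85*0 + (119 + 96)**2 = 0 + 215**2 = 0 + 46225 = 46225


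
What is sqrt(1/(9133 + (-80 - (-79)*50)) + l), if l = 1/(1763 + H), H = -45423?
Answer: sqrt(4351078878465)/283855490 ≈ 0.0073485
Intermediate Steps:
l = -1/43660 (l = 1/(1763 - 45423) = 1/(-43660) = -1/43660 ≈ -2.2904e-5)
sqrt(1/(9133 + (-80 - (-79)*50)) + l) = sqrt(1/(9133 + (-80 - (-79)*50)) - 1/43660) = sqrt(1/(9133 + (-80 - 79*(-50))) - 1/43660) = sqrt(1/(9133 + (-80 + 3950)) - 1/43660) = sqrt(1/(9133 + 3870) - 1/43660) = sqrt(1/13003 - 1/43660) = sqrt(30657/567710980) = sqrt(4351078878465)/283855490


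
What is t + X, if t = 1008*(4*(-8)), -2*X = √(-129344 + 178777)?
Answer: -32256 - √49433/2 ≈ -32367.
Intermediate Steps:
X = -√49433/2 (X = -√(-129344 + 178777)/2 = -√49433/2 ≈ -111.17)
t = -32256 (t = 1008*(-32) = -32256)
t + X = -32256 - √49433/2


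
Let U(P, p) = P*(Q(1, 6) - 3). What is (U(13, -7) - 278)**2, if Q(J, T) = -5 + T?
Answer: 92416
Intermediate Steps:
U(P, p) = -2*P (U(P, p) = P*((-5 + 6) - 3) = P*(1 - 3) = P*(-2) = -2*P)
(U(13, -7) - 278)**2 = (-2*13 - 278)**2 = (-26 - 278)**2 = (-304)**2 = 92416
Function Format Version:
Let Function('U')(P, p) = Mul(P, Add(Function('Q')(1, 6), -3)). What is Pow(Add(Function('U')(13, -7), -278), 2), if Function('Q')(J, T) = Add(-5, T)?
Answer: 92416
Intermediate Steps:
Function('U')(P, p) = Mul(-2, P) (Function('U')(P, p) = Mul(P, Add(Add(-5, 6), -3)) = Mul(P, Add(1, -3)) = Mul(P, -2) = Mul(-2, P))
Pow(Add(Function('U')(13, -7), -278), 2) = Pow(Add(Mul(-2, 13), -278), 2) = Pow(Add(-26, -278), 2) = Pow(-304, 2) = 92416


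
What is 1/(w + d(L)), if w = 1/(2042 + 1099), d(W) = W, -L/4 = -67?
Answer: 3141/841789 ≈ 0.0037313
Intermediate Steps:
L = 268 (L = -4*(-67) = 268)
w = 1/3141 ≈ 0.00031837
1/(w + d(L)) = 1/(1/3141 + 268) = 1/(841789/3141) = 3141/841789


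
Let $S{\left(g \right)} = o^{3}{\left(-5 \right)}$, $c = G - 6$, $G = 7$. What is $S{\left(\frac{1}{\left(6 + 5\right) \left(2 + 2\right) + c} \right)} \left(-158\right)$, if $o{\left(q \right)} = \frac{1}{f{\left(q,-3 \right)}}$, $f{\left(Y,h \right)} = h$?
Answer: $\frac{158}{27} \approx 5.8519$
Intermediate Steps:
$c = 1$ ($c = 7 - 6 = 1$)
$o{\left(q \right)} = - \frac{1}{3}$ ($o{\left(q \right)} = \frac{1}{-3} = - \frac{1}{3}$)
$S{\left(g \right)} = - \frac{1}{27}$ ($S{\left(g \right)} = \left(- \frac{1}{3}\right)^{3} = - \frac{1}{27}$)
$S{\left(\frac{1}{\left(6 + 5\right) \left(2 + 2\right) + c} \right)} \left(-158\right) = \left(- \frac{1}{27}\right) \left(-158\right) = \frac{158}{27}$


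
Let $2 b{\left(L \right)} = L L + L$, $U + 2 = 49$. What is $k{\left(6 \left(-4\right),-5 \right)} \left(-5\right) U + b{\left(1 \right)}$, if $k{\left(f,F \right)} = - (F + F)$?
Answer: $-2349$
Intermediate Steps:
$U = 47$ ($U = -2 + 49 = 47$)
$b{\left(L \right)} = \frac{L}{2} + \frac{L^{2}}{2}$ ($b{\left(L \right)} = \frac{L L + L}{2} = \frac{L^{2} + L}{2} = \frac{L + L^{2}}{2} = \frac{L}{2} + \frac{L^{2}}{2}$)
$k{\left(f,F \right)} = - 2 F$
$k{\left(6 \left(-4\right),-5 \right)} \left(-5\right) U + b{\left(1 \right)} = \left(-2\right) \left(-5\right) \left(-5\right) 47 + \frac{1}{2} \cdot 1 \left(1 + 1\right) = 10 \left(-5\right) 47 + \frac{1}{2} \cdot 1 \cdot 2 = \left(-50\right) 47 + 1 = -2350 + 1 = -2349$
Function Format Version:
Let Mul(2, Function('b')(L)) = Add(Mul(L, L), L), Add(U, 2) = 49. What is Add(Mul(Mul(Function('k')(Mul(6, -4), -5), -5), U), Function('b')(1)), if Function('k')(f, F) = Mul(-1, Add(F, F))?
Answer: -2349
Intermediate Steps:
U = 47 (U = Add(-2, 49) = 47)
Function('b')(L) = Add(Mul(Rational(1, 2), L), Mul(Rational(1, 2), Pow(L, 2))) (Function('b')(L) = Mul(Rational(1, 2), Add(Mul(L, L), L)) = Mul(Rational(1, 2), Add(Pow(L, 2), L)) = Mul(Rational(1, 2), Add(L, Pow(L, 2))) = Add(Mul(Rational(1, 2), L), Mul(Rational(1, 2), Pow(L, 2))))
Function('k')(f, F) = Mul(-2, F) (Function('k')(f, F) = Mul(-1, Mul(2, F)) = Mul(-2, F))
Add(Mul(Mul(Function('k')(Mul(6, -4), -5), -5), U), Function('b')(1)) = Add(Mul(Mul(Mul(-2, -5), -5), 47), Mul(Rational(1, 2), 1, Add(1, 1))) = Add(Mul(Mul(10, -5), 47), Mul(Rational(1, 2), 1, 2)) = Add(Mul(-50, 47), 1) = Add(-2350, 1) = -2349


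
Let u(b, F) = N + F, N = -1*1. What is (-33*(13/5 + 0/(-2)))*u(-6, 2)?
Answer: -429/5 ≈ -85.800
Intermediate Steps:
N = -1
u(b, F) = -1 + F
(-33*(13/5 + 0/(-2)))*u(-6, 2) = (-33*(13/5 + 0/(-2)))*(-1 + 2) = -33*(13*(⅕) + 0*(-½))*1 = -33*(13/5 + 0)*1 = -33*13/5*1 = -429/5*1 = -429/5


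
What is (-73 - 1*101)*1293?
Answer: -224982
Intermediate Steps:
(-73 - 1*101)*1293 = (-73 - 101)*1293 = -174*1293 = -224982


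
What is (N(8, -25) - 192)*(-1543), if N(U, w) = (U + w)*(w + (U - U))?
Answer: -359519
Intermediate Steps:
N(U, w) = w*(U + w) (N(U, w) = (U + w)*(w + 0) = (U + w)*w = w*(U + w))
(N(8, -25) - 192)*(-1543) = (-25*(8 - 25) - 192)*(-1543) = (-25*(-17) - 192)*(-1543) = (425 - 192)*(-1543) = 233*(-1543) = -359519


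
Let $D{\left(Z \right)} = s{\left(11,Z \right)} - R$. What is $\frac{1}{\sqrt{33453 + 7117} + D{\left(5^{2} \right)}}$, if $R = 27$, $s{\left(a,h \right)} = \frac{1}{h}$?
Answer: $\frac{8425}{12450987} + \frac{625 \sqrt{40570}}{24901974} \approx 0.005732$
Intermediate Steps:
$D{\left(Z \right)} = -27 + \frac{1}{Z}$ ($D{\left(Z \right)} = \frac{1}{Z} - 27 = -27 + \frac{1}{Z}$)
$\frac{1}{\sqrt{33453 + 7117} + D{\left(5^{2} \right)}} = \frac{1}{\sqrt{33453 + 7117} - \left(27 - \frac{1}{5^{2}}\right)} = \frac{1}{\sqrt{40570} - \left(27 - \frac{1}{25}\right)} = \frac{1}{\sqrt{40570} + \left(-27 + \frac{1}{25}\right)} = \frac{1}{\sqrt{40570} - \frac{674}{25}} = \frac{1}{- \frac{674}{25} + \sqrt{40570}}$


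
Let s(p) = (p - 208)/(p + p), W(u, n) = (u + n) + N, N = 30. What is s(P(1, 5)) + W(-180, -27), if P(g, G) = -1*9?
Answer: -2969/18 ≈ -164.94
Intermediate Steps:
P(g, G) = -9
W(u, n) = 30 + n + u (W(u, n) = (u + n) + 30 = (n + u) + 30 = 30 + n + u)
s(p) = (-208 + p)/(2*p) (s(p) = (-208 + p)/((2*p)) = (-208 + p)*(1/(2*p)) = (-208 + p)/(2*p))
s(P(1, 5)) + W(-180, -27) = (½)*(-208 - 9)/(-9) + (30 - 27 - 180) = (½)*(-⅑)*(-217) - 177 = 217/18 - 177 = -2969/18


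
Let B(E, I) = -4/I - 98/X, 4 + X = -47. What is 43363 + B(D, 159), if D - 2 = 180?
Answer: 117215315/2703 ≈ 43365.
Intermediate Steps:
D = 182 (D = 2 + 180 = 182)
X = -51 (X = -4 - 47 = -51)
B(E, I) = 98/51 - 4/I (B(E, I) = -4/I - 98/(-51) = -4/I - 98*(-1/51) = -4/I + 98/51 = 98/51 - 4/I)
43363 + B(D, 159) = 43363 + (98/51 - 4/159) = 43363 + 5126/2703 = 117215315/2703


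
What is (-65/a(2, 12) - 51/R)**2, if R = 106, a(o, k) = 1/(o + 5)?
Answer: 2331054961/11236 ≈ 2.0746e+5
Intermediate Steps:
a(o, k) = 1/(5 + o)
(-65/a(2, 12) - 51/R)**2 = (-65/(1/(5 + 2)) - 51/106)**2 = (-65/(1/7) - 51*1/106)**2 = (-65/1/7 - 51/106)**2 = (-65*7 - 51/106)**2 = (-455 - 51/106)**2 = (-48281/106)**2 = 2331054961/11236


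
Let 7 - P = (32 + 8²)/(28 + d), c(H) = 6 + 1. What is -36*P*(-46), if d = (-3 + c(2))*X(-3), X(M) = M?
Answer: 1656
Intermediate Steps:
c(H) = 7
d = -12 (d = (-3 + 7)*(-3) = 4*(-3) = -12)
P = 1 (P = 7 - (32 + 8²)/(28 - 12) = 7 - (32 + 64)/16 = 7 - 96/16 = 7 - 1*6 = 7 - 6 = 1)
-36*P*(-46) = -36*1*(-46) = -36*(-46) = 1656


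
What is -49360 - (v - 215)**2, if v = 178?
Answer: -50729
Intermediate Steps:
-49360 - (v - 215)**2 = -49360 - (178 - 215)**2 = -49360 - 1*(-37)**2 = -49360 - 1*1369 = -49360 - 1369 = -50729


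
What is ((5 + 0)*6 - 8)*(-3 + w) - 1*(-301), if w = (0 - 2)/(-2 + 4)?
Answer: 213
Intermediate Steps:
w = -1 (w = -2/2 = -2*1/2 = -1)
((5 + 0)*6 - 8)*(-3 + w) - 1*(-301) = ((5 + 0)*6 - 8)*(-3 - 1) - 1*(-301) = (5*6 - 8)*(-4) + 301 = (30 - 8)*(-4) + 301 = 22*(-4) + 301 = -88 + 301 = 213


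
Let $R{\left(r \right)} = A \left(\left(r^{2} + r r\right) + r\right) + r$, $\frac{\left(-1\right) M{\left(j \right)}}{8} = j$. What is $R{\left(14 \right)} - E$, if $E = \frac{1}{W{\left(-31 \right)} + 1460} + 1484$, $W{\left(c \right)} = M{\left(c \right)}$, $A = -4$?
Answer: $- \frac{5284553}{1708} \approx -3094.0$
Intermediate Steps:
$M{\left(j \right)} = - 8 j$
$W{\left(c \right)} = - 8 c$
$R{\left(r \right)} = - 8 r^{2} - 3 r$ ($R{\left(r \right)} = - 4 \left(\left(r^{2} + r r\right) + r\right) + r = - 4 \left(\left(r^{2} + r^{2}\right) + r\right) + r = - 4 \left(2 r^{2} + r\right) + r = - 4 \left(r + 2 r^{2}\right) + r = \left(- 8 r^{2} - 4 r\right) + r = - 8 r^{2} - 3 r$)
$E = \frac{2534673}{1708}$ ($E = \frac{1}{\left(-8\right) \left(-31\right) + 1460} + 1484 = \frac{1}{248 + 1460} + 1484 = \frac{1}{1708} + 1484 = \frac{2534673}{1708} \approx 1484.0$)
$R{\left(14 \right)} - E = \left(-1\right) 14 \left(3 + 8 \cdot 14\right) - \frac{2534673}{1708} = \left(-1\right) 14 \left(3 + 112\right) - \frac{2534673}{1708} = \left(-1\right) 14 \cdot 115 - \frac{2534673}{1708} = -1610 - \frac{2534673}{1708} = - \frac{5284553}{1708}$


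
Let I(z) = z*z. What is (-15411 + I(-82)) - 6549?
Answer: -15236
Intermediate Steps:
I(z) = z²
(-15411 + I(-82)) - 6549 = (-15411 + (-82)²) - 6549 = (-15411 + 6724) - 6549 = -8687 - 6549 = -15236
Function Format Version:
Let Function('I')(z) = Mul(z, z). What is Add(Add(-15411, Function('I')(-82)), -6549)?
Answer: -15236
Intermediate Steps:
Function('I')(z) = Pow(z, 2)
Add(Add(-15411, Function('I')(-82)), -6549) = Add(Add(-15411, Pow(-82, 2)), -6549) = Add(Add(-15411, 6724), -6549) = Add(-8687, -6549) = -15236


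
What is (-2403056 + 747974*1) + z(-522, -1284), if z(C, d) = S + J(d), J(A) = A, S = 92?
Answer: -1656274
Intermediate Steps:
z(C, d) = 92 + d
(-2403056 + 747974*1) + z(-522, -1284) = (-2403056 + 747974*1) + (92 - 1284) = (-2403056 + 747974) - 1192 = -1655082 - 1192 = -1656274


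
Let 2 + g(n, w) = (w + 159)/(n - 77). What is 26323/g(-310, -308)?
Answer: -10187001/625 ≈ -16299.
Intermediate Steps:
g(n, w) = -2 + (159 + w)/(-77 + n) (g(n, w) = -2 + (w + 159)/(n - 77) = -2 + (159 + w)/(-77 + n))
26323/g(-310, -308) = 26323/(((313 - 308 - 2*(-310))/(-77 - 310))) = 26323/(((313 - 308 + 620)/(-387))) = 26323/((-1/387*625)) = 26323/(-625/387) = 26323*(-387/625) = -10187001/625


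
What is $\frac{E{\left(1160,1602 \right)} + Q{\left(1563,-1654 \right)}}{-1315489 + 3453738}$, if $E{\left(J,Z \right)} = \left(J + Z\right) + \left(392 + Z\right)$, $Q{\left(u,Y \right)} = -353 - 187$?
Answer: $\frac{4216}{2138249} \approx 0.0019717$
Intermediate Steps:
$Q{\left(u,Y \right)} = -540$ ($Q{\left(u,Y \right)} = -353 - 187 = -540$)
$E{\left(J,Z \right)} = 392 + J + 2 Z$
$\frac{E{\left(1160,1602 \right)} + Q{\left(1563,-1654 \right)}}{-1315489 + 3453738} = \frac{\left(392 + 1160 + 2 \cdot 1602\right) - 540}{-1315489 + 3453738} = \frac{\left(392 + 1160 + 3204\right) - 540}{2138249} = \left(4756 - 540\right) \frac{1}{2138249} = 4216 \cdot \frac{1}{2138249} = \frac{4216}{2138249}$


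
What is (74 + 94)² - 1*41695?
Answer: -13471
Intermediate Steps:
(74 + 94)² - 1*41695 = 168² - 41695 = 28224 - 41695 = -13471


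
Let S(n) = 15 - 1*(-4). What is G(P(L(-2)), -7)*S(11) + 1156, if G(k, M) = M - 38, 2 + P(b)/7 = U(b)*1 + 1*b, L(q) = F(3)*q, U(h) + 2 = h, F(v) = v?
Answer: 301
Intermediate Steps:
U(h) = -2 + h
L(q) = 3*q
P(b) = -28 + 14*b (P(b) = -14 + 7*((-2 + b)*1 + 1*b) = -14 + 7*((-2 + b) + b) = -14 + 7*(-2 + 2*b) = -14 + (-14 + 14*b) = -28 + 14*b)
S(n) = 19 (S(n) = 15 + 4 = 19)
G(k, M) = -38 + M
G(P(L(-2)), -7)*S(11) + 1156 = (-38 - 7)*19 + 1156 = -45*19 + 1156 = -855 + 1156 = 301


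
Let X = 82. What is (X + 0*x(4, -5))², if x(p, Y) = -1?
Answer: 6724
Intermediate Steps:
(X + 0*x(4, -5))² = (82 + 0*(-1))² = (82 + 0)² = 82² = 6724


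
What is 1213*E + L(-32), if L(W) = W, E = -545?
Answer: -661117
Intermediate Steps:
1213*E + L(-32) = 1213*(-545) - 32 = -661085 - 32 = -661117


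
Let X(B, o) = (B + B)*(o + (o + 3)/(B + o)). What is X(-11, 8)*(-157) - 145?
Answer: 44467/3 ≈ 14822.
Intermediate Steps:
X(B, o) = 2*B*(o + (3 + o)/(B + o)) (X(B, o) = (2*B)*(o + (3 + o)/(B + o)) = 2*B*(o + (3 + o)/(B + o)))
X(-11, 8)*(-157) - 145 = (2*(-11)*(3 + 8 + 8² - 11*8)/(-11 + 8))*(-157) - 145 = (2*(-11)*(3 + 8 + 64 - 88)/(-3))*(-157) - 145 = (2*(-11)*(-⅓)*(-13))*(-157) - 145 = -286/3*(-157) - 145 = 44902/3 - 145 = 44467/3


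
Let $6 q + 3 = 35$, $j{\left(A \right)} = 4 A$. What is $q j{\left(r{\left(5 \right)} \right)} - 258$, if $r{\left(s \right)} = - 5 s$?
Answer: $- \frac{2374}{3} \approx -791.33$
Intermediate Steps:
$q = \frac{16}{3}$ ($q = - \frac{1}{2} + \frac{1}{6} \cdot 35 = - \frac{1}{2} + \frac{35}{6} = \frac{16}{3} \approx 5.3333$)
$q j{\left(r{\left(5 \right)} \right)} - 258 = \frac{16 \cdot 4 \left(\left(-5\right) 5\right)}{3} - 258 = \frac{16 \cdot 4 \left(-25\right)}{3} - 258 = \frac{16}{3} \left(-100\right) - 258 = - \frac{1600}{3} - 258 = - \frac{2374}{3}$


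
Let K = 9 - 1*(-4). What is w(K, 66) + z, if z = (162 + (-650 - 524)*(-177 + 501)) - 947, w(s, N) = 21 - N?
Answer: -381206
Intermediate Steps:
K = 13 (K = 9 + 4 = 13)
z = -381161 (z = (162 - 1174*324) - 947 = (162 - 380376) - 947 = -380214 - 947 = -381161)
w(K, 66) + z = (21 - 1*66) - 381161 = (21 - 66) - 381161 = -45 - 381161 = -381206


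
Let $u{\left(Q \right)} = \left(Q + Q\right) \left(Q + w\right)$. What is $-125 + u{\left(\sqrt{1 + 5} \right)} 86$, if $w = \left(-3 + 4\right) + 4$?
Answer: $907 + 860 \sqrt{6} \approx 3013.6$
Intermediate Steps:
$w = 5$ ($w = 1 + 4 = 5$)
$u{\left(Q \right)} = 2 Q \left(5 + Q\right)$ ($u{\left(Q \right)} = \left(Q + Q\right) \left(Q + 5\right) = 2 Q \left(5 + Q\right)$)
$-125 + u{\left(\sqrt{1 + 5} \right)} 86 = -125 + 2 \sqrt{1 + 5} \left(5 + \sqrt{1 + 5}\right) 86 = -125 + 2 \sqrt{6} \left(5 + \sqrt{6}\right) 86 = -125 + 172 \sqrt{6} \left(5 + \sqrt{6}\right)$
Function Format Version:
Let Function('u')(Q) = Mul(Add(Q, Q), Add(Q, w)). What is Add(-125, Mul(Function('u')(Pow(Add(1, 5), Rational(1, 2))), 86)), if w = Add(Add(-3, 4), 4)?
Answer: Add(907, Mul(860, Pow(6, Rational(1, 2)))) ≈ 3013.6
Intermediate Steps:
w = 5 (w = Add(1, 4) = 5)
Function('u')(Q) = Mul(2, Q, Add(5, Q)) (Function('u')(Q) = Mul(Add(Q, Q), Add(Q, 5)) = Mul(Mul(2, Q), Add(5, Q)) = Mul(2, Q, Add(5, Q)))
Add(-125, Mul(Function('u')(Pow(Add(1, 5), Rational(1, 2))), 86)) = Add(-125, Mul(Mul(2, Pow(Add(1, 5), Rational(1, 2)), Add(5, Pow(Add(1, 5), Rational(1, 2)))), 86)) = Add(-125, Mul(Mul(2, Pow(6, Rational(1, 2)), Add(5, Pow(6, Rational(1, 2)))), 86)) = Add(-125, Mul(172, Pow(6, Rational(1, 2)), Add(5, Pow(6, Rational(1, 2)))))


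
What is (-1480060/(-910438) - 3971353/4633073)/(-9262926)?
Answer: -1620777670883/19536093182882089962 ≈ -8.2963e-8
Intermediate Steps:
(-1480060/(-910438) - 3971353/4633073)/(-9262926) = (-1480060*(-1/910438) - 3971353*1/4633073)*(-1/9262926) = (740030/455219 - 3971353/4633073)*(-1/9262926) = (1620777670883/2109062857987)*(-1/9262926) = -1620777670883/19536093182882089962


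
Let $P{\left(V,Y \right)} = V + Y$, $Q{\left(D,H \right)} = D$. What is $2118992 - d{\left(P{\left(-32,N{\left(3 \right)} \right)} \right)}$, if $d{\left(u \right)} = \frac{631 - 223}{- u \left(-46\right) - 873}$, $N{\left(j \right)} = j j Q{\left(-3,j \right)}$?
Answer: $\frac{447107336}{211} \approx 2.119 \cdot 10^{6}$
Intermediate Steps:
$N{\left(j \right)} = - 3 j^{2}$ ($N{\left(j \right)} = j j \left(-3\right) = j^{2} \left(-3\right) = - 3 j^{2}$)
$d{\left(u \right)} = \frac{408}{-873 + 46 u}$ ($d{\left(u \right)} = \frac{408}{- \left(-46\right) u - 873} = \frac{408}{46 u - 873} = \frac{408}{-873 + 46 u}$)
$2118992 - d{\left(P{\left(-32,N{\left(3 \right)} \right)} \right)} = 2118992 - \frac{408}{-873 + 46 \left(-32 - 3 \cdot 3^{2}\right)} = 2118992 - \frac{408}{-873 + 46 \left(-32 - 27\right)} = 2118992 - \frac{408}{-873 + 46 \left(-59\right)} = 2118992 - \frac{408}{-873 - 2714} = 2118992 - \frac{408}{-3587} = 2118992 - 408 \left(- \frac{1}{3587}\right) = 2118992 - - \frac{24}{211} = 2118992 + \frac{24}{211} = \frac{447107336}{211}$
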